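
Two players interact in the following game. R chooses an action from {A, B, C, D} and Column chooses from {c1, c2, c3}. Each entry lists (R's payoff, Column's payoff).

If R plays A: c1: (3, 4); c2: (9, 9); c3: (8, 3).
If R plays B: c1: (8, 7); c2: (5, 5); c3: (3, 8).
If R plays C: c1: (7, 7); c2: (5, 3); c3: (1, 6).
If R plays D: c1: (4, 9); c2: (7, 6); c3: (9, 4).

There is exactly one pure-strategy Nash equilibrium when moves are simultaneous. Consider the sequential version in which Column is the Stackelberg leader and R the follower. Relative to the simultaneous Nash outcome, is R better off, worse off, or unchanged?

Work backward from R's decision.
- c1: R compares 3, 8, 7, 4 and picks B; Column would get 7.
- c2: R compares 9, 5, 5, 7 and picks A; Column would get 9.
- c3: R compares 8, 3, 1, 9 and picks D; Column would get 4.
Maximizing over 7, 9, 4, Column chooses c2. Subgame-perfect outcome: (A, c2) with payoffs (9, 9).
Under simultaneous play:
R's best replies: c1→B; c2→A; c3→D.
Column's best replies: A→c2; B→c3; C→c1; D→c1.
The unique mutual best reply is (A, c2), giving (9, 9).
R earns 9 sequentially versus 9 at the Nash outcome: unchanged.

unchanged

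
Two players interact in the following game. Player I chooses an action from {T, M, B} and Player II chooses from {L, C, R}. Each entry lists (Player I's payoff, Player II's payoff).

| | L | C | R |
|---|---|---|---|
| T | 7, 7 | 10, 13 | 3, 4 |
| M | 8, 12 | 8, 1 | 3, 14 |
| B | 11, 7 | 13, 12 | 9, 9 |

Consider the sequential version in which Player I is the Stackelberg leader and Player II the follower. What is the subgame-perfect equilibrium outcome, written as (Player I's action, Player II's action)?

Solve by backward induction (Player I leads).
- T → Player II plays C (best of 7, 13, 4); Player I gets 10.
- M → Player II plays R (best of 12, 1, 14); Player I gets 3.
- B → Player II plays C (best of 7, 12, 9); Player I gets 13.
Player I's induced payoffs are 10, 3, 13, so Player I commits to B. Subgame-perfect outcome: (B, C) with payoffs (13, 12).

(B, C)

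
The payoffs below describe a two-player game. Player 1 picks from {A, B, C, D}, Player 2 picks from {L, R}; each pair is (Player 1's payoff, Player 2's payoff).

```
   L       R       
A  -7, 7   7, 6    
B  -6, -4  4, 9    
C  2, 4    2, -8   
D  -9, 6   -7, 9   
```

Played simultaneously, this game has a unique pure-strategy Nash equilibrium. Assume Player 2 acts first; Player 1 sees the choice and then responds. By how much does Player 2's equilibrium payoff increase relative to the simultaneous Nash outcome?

2

Work backward from Player 1's decision.
- L: BR = C, leader payoff 4.
- R: BR = A, leader payoff 6.
Player 2's induced payoffs are 4, 6, so Player 2 commits to R. Subgame-perfect outcome: (A, R) with payoffs (7, 6).
For the simultaneous game, intersect best replies.
Player 1's best replies: L→C; R→A.
Player 2's best replies: A→L; B→R; C→L; D→R.
The unique mutual best reply is (C, L), giving (2, 4).
Player 2's commitment gain: 6 − 4 = 2.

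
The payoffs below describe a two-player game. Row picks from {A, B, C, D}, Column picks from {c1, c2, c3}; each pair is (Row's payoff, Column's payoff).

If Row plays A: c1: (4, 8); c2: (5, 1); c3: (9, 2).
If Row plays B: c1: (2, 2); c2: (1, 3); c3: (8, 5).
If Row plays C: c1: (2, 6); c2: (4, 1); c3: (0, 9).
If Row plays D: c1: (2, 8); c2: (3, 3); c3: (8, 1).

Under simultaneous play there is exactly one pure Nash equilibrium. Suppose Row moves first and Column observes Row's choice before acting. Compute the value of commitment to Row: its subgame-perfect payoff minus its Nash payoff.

4

Work backward from Column's decision.
- A: BR = c1, leader payoff 4.
- B: BR = c3, leader payoff 8.
- C: BR = c3, leader payoff 0.
- D: BR = c1, leader payoff 2.
Among 4, 8, 0, 2, the best is 8 at B. Subgame-perfect outcome: (B, c3) with payoffs (8, 5).
Now find the simultaneous Nash equilibrium.
Row's best replies: c1→A; c2→A; c3→A.
Column's best replies: A→c1; B→c3; C→c3; D→c1.
The unique mutual best reply is (A, c1), giving (4, 8).
Row's commitment gain: 8 − 4 = 4.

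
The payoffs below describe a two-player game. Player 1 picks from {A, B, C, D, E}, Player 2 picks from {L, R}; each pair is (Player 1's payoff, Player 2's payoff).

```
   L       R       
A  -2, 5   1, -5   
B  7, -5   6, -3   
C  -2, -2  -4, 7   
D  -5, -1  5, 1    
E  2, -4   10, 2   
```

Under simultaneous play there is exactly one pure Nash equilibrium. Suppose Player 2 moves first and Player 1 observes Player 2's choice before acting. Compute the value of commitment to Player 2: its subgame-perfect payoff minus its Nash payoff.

Solve by backward induction (Player 2 leads).
- L: BR = B, leader payoff -5.
- R: BR = E, leader payoff 2.
Maximizing over -5, 2, Player 2 chooses R. Subgame-perfect outcome: (E, R) with payoffs (10, 2).
Under simultaneous play:
Player 1's best replies: L→B; R→E.
Player 2's best replies: A→L; B→R; C→R; D→R; E→R.
The unique mutual best reply is (E, R), giving (10, 2).
Player 2's commitment gain: 2 − 2 = 0.

0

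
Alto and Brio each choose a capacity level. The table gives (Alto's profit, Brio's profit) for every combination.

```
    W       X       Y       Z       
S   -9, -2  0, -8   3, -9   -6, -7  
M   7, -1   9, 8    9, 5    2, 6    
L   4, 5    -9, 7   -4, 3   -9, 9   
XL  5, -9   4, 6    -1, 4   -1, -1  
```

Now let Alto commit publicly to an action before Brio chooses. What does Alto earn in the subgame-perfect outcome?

Backward induction with Alto moving first.
- S: Brio compares -2, -8, -9, -7 and picks W; Alto would get -9.
- M: Brio compares -1, 8, 5, 6 and picks X; Alto would get 9.
- L: Brio compares 5, 7, 3, 9 and picks Z; Alto would get -9.
- XL: Brio compares -9, 6, 4, -1 and picks X; Alto would get 4.
Among -9, 9, -9, 4, the best is 9 at M. Subgame-perfect outcome: (M, X) with payoffs (9, 8).

9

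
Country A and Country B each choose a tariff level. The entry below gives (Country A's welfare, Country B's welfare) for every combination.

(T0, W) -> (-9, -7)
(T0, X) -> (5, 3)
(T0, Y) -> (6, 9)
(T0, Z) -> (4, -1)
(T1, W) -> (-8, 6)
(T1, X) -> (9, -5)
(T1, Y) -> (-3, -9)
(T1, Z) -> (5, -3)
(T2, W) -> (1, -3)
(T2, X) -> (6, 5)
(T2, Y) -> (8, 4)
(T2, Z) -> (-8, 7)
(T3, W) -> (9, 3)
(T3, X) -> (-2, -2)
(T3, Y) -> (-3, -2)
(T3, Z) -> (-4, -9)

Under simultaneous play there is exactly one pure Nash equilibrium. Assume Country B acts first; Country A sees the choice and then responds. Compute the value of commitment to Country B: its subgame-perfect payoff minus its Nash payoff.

1

Work backward from Country A's decision.
- W: BR = T3, leader payoff 3.
- X: BR = T1, leader payoff -5.
- Y: BR = T2, leader payoff 4.
- Z: BR = T1, leader payoff -3.
Among 3, -5, 4, -3, the best is 4 at Y. Subgame-perfect outcome: (T2, Y) with payoffs (8, 4).
Under simultaneous play:
Country A's best replies: W→T3; X→T1; Y→T2; Z→T1.
Country B's best replies: T0→Y; T1→W; T2→Z; T3→W.
Only (T3, W) has each player best-responding; Nash payoffs (9, 3).
Country B's commitment gain: 4 − 3 = 1.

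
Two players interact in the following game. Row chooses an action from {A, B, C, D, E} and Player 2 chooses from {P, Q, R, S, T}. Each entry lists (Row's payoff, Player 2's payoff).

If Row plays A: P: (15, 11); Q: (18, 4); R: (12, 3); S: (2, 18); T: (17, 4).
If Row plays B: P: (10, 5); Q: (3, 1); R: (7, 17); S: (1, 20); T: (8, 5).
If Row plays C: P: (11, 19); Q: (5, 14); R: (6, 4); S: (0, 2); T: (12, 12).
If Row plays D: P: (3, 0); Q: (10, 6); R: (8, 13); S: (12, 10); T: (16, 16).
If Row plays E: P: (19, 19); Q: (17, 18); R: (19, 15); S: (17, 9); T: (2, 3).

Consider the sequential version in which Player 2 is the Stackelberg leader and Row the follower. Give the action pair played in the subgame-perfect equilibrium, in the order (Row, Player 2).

(E, P)

Work backward from Row's decision.
- P → Row plays E (best of 15, 10, 11, 3, 19); Player 2 gets 19.
- Q → Row plays A (best of 18, 3, 5, 10, 17); Player 2 gets 4.
- R → Row plays E (best of 12, 7, 6, 8, 19); Player 2 gets 15.
- S → Row plays E (best of 2, 1, 0, 12, 17); Player 2 gets 9.
- T → Row plays A (best of 17, 8, 12, 16, 2); Player 2 gets 4.
Player 2's induced payoffs are 19, 4, 15, 9, 4, so Player 2 commits to P. Subgame-perfect outcome: (E, P) with payoffs (19, 19).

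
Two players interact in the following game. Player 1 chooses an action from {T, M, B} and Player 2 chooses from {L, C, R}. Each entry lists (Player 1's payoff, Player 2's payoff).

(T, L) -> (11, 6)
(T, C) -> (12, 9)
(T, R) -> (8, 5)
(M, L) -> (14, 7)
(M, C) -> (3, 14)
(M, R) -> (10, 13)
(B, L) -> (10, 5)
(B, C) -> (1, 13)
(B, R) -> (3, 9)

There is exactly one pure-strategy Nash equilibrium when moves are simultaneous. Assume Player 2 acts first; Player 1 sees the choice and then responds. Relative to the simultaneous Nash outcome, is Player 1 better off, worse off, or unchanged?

Work backward from Player 1's decision.
- L → Player 1 plays M (best of 11, 14, 10); Player 2 gets 7.
- C → Player 1 plays T (best of 12, 3, 1); Player 2 gets 9.
- R → Player 1 plays M (best of 8, 10, 3); Player 2 gets 13.
Among 7, 9, 13, the best is 13 at R. Subgame-perfect outcome: (M, R) with payoffs (10, 13).
Under simultaneous play:
Player 1's best replies: L→M; C→T; R→M.
Player 2's best replies: T→C; M→C; B→C.
Only (T, C) has each player best-responding; Nash payoffs (12, 9).
Player 1 earns 10 sequentially versus 12 at the Nash outcome: worse off.

worse off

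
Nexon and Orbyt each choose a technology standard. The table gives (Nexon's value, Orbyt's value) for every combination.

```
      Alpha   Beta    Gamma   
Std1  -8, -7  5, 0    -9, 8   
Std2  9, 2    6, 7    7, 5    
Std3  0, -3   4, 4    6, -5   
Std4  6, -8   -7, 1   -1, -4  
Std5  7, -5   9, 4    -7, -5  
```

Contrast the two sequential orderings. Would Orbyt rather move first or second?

If Nexon leads: Orbyt's best replies are Std1→Gamma, Std2→Beta, Std3→Beta, Std4→Beta, Std5→Beta; Nexon's induced payoffs -9, 6, 4, -7, 9; outcome (Std5, Beta), payoffs (9, 4).
If Orbyt leads: Nexon's best replies are Alpha→Std2, Beta→Std5, Gamma→Std2; Orbyt's induced payoffs 2, 4, 5; outcome (Std2, Gamma), payoffs (7, 5).
Orbyt gets 5 moving first and 4 moving second, so Orbyt prefers to move first.

first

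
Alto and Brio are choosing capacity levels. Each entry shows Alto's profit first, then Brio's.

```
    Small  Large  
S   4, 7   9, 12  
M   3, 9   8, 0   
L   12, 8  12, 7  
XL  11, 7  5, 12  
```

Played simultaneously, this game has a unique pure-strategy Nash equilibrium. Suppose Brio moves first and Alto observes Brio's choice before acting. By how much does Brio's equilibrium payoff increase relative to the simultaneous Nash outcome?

0

Backward induction with Brio moving first.
- Small → Alto plays L (best of 4, 3, 12, 11); Brio gets 8.
- Large → Alto plays L (best of 9, 8, 12, 5); Brio gets 7.
Maximizing over 8, 7, Brio chooses Small. Subgame-perfect outcome: (L, Small) with payoffs (12, 8).
Under simultaneous play:
Alto's best replies: Small→L; Large→L.
Brio's best replies: S→Large; M→Small; L→Small; XL→Large.
The unique mutual best reply is (L, Small), giving (12, 8).
Brio's commitment gain: 8 − 8 = 0.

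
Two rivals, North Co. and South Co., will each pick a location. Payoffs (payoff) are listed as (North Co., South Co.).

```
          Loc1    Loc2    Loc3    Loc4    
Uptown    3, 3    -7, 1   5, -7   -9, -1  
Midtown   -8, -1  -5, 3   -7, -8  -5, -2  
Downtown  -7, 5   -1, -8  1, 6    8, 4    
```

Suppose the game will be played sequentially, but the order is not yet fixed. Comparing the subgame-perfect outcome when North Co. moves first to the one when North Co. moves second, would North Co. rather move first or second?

second

If North Co. leads: South Co.'s best replies are Uptown→Loc1, Midtown→Loc2, Downtown→Loc3; North Co.'s induced payoffs 3, -5, 1; outcome (Uptown, Loc1), payoffs (3, 3).
If South Co. leads: North Co.'s best replies are Loc1→Uptown, Loc2→Downtown, Loc3→Uptown, Loc4→Downtown; South Co.'s induced payoffs 3, -8, -7, 4; outcome (Downtown, Loc4), payoffs (8, 4).
North Co. gets 3 moving first and 8 moving second, so North Co. prefers to move second.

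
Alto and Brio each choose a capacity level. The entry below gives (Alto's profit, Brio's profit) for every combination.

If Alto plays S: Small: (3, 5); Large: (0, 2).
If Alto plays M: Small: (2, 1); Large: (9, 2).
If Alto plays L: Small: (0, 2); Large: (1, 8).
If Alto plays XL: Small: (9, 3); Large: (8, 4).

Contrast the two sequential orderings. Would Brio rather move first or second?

first

If Alto leads: Brio's best replies are S→Small, M→Large, L→Large, XL→Large; Alto's induced payoffs 3, 9, 1, 8; outcome (M, Large), payoffs (9, 2).
If Brio leads: Alto's best replies are Small→XL, Large→M; Brio's induced payoffs 3, 2; outcome (XL, Small), payoffs (9, 3).
Brio gets 3 moving first and 2 moving second, so Brio prefers to move first.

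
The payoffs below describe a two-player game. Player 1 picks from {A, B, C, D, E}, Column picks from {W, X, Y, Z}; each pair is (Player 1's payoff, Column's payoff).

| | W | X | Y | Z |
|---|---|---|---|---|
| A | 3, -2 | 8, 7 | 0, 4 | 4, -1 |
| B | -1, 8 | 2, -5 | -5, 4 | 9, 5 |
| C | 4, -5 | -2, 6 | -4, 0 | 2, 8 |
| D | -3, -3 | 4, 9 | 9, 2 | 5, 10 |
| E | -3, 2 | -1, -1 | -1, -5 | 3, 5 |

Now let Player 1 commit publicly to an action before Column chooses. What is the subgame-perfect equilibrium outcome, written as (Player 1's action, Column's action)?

(A, X)

Solve by backward induction (Player 1 leads).
- A: BR = X, leader payoff 8.
- B: BR = W, leader payoff -1.
- C: BR = Z, leader payoff 2.
- D: BR = Z, leader payoff 5.
- E: BR = Z, leader payoff 3.
Among 8, -1, 2, 5, 3, the best is 8 at A. Subgame-perfect outcome: (A, X) with payoffs (8, 7).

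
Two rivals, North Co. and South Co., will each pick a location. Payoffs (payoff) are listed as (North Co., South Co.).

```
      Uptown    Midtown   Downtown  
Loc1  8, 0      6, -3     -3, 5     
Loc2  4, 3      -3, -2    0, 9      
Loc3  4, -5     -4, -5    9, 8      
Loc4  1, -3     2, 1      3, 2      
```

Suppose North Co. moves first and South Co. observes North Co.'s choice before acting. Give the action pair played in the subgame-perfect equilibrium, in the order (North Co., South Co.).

(Loc3, Downtown)

Solve by backward induction (North Co. leads).
- Loc1 → South Co. plays Downtown (best of 0, -3, 5); North Co. gets -3.
- Loc2 → South Co. plays Downtown (best of 3, -2, 9); North Co. gets 0.
- Loc3 → South Co. plays Downtown (best of -5, -5, 8); North Co. gets 9.
- Loc4 → South Co. plays Downtown (best of -3, 1, 2); North Co. gets 3.
North Co.'s induced payoffs are -3, 0, 9, 3, so North Co. commits to Loc3. Subgame-perfect outcome: (Loc3, Downtown) with payoffs (9, 8).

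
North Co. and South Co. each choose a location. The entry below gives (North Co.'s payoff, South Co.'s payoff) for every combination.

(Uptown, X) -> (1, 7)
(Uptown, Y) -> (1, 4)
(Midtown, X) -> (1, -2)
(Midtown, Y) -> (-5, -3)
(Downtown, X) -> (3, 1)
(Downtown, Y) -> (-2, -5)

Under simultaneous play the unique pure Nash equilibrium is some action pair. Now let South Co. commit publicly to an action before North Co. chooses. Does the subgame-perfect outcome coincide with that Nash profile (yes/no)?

Solve by backward induction (South Co. leads).
- X: North Co. compares 1, 1, 3 and picks Downtown; South Co. would get 1.
- Y: North Co. compares 1, -5, -2 and picks Uptown; South Co. would get 4.
South Co.'s induced payoffs are 1, 4, so South Co. commits to Y. Subgame-perfect outcome: (Uptown, Y) with payoffs (1, 4).
For the simultaneous game, intersect best replies.
North Co.'s best replies: X→Downtown; Y→Uptown.
South Co.'s best replies: Uptown→X; Midtown→X; Downtown→X.
The unique mutual best reply is (Downtown, X), giving (3, 1).
Sequential outcome (Uptown, Y) differs from the Nash profile (Downtown, X).

no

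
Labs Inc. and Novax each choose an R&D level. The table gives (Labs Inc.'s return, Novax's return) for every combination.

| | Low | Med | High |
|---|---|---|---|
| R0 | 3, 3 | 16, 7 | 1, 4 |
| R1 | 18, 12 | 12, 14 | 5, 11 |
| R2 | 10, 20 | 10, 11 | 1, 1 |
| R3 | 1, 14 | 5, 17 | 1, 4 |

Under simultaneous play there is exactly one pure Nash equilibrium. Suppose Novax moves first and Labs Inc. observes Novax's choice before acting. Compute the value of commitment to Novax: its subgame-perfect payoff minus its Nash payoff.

Backward induction with Novax moving first.
- Low → Labs Inc. plays R1 (best of 3, 18, 10, 1); Novax gets 12.
- Med → Labs Inc. plays R0 (best of 16, 12, 10, 5); Novax gets 7.
- High → Labs Inc. plays R1 (best of 1, 5, 1, 1); Novax gets 11.
Novax's induced payoffs are 12, 7, 11, so Novax commits to Low. Subgame-perfect outcome: (R1, Low) with payoffs (18, 12).
Now find the simultaneous Nash equilibrium.
Labs Inc.'s best replies: Low→R1; Med→R0; High→R1.
Novax's best replies: R0→Med; R1→Med; R2→Low; R3→Med.
The unique mutual best reply is (R0, Med), giving (16, 7).
Novax's commitment gain: 12 − 7 = 5.

5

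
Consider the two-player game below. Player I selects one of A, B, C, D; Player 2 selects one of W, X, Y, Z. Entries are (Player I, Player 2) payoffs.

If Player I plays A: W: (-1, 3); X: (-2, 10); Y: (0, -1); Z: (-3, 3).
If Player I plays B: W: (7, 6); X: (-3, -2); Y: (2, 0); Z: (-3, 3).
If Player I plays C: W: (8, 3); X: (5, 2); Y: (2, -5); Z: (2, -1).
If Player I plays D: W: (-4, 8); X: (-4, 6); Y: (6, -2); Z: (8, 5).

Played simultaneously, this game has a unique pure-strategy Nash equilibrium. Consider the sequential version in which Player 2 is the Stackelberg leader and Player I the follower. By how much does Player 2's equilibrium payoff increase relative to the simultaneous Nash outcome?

2

Backward induction with Player 2 moving first.
- W → Player I plays C (best of -1, 7, 8, -4); Player 2 gets 3.
- X → Player I plays C (best of -2, -3, 5, -4); Player 2 gets 2.
- Y → Player I plays D (best of 0, 2, 2, 6); Player 2 gets -2.
- Z → Player I plays D (best of -3, -3, 2, 8); Player 2 gets 5.
Maximizing over 3, 2, -2, 5, Player 2 chooses Z. Subgame-perfect outcome: (D, Z) with payoffs (8, 5).
Now find the simultaneous Nash equilibrium.
Player I's best replies: W→C; X→C; Y→D; Z→D.
Player 2's best replies: A→X; B→W; C→W; D→W.
The unique mutual best reply is (C, W), giving (8, 3).
Player 2's commitment gain: 5 − 3 = 2.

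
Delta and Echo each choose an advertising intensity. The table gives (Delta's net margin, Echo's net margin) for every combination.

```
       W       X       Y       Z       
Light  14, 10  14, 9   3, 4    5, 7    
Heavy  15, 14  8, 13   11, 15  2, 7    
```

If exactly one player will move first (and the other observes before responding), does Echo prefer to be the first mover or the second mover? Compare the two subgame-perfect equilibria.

If Delta leads: Echo's best replies are Light→W, Heavy→Y; Delta's induced payoffs 14, 11; outcome (Light, W), payoffs (14, 10).
If Echo leads: Delta's best replies are W→Heavy, X→Light, Y→Heavy, Z→Light; Echo's induced payoffs 14, 9, 15, 7; outcome (Heavy, Y), payoffs (11, 15).
Echo gets 15 moving first and 10 moving second, so Echo prefers to move first.

first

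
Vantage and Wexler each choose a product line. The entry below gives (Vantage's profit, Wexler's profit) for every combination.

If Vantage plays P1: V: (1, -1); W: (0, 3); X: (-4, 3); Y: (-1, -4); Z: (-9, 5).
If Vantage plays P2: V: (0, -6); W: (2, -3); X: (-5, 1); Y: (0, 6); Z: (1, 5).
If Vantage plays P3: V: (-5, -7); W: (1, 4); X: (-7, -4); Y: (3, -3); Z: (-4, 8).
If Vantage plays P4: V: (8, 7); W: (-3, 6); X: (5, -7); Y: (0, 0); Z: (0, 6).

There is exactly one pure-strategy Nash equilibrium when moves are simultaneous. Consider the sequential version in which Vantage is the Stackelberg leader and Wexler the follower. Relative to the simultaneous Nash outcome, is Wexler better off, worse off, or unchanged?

unchanged

Work backward from Wexler's decision.
- P1: BR = Z, leader payoff -9.
- P2: BR = Y, leader payoff 0.
- P3: BR = Z, leader payoff -4.
- P4: BR = V, leader payoff 8.
Vantage's induced payoffs are -9, 0, -4, 8, so Vantage commits to P4. Subgame-perfect outcome: (P4, V) with payoffs (8, 7).
Now find the simultaneous Nash equilibrium.
Vantage's best replies: V→P4; W→P2; X→P4; Y→P3; Z→P2.
Wexler's best replies: P1→Z; P2→Y; P3→Z; P4→V.
The unique mutual best reply is (P4, V), giving (8, 7).
Wexler earns 7 sequentially versus 7 at the Nash outcome: unchanged.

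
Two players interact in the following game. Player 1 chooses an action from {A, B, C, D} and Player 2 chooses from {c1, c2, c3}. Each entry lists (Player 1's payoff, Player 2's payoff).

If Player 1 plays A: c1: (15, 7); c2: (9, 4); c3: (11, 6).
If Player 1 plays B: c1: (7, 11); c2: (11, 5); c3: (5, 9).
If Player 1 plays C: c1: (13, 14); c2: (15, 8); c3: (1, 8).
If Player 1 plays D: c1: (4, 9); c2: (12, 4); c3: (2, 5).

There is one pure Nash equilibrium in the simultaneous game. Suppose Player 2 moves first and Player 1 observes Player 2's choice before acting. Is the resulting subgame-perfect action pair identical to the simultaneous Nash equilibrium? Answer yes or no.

Work backward from Player 1's decision.
- c1: BR = A, leader payoff 7.
- c2: BR = C, leader payoff 8.
- c3: BR = A, leader payoff 6.
Player 2's induced payoffs are 7, 8, 6, so Player 2 commits to c2. Subgame-perfect outcome: (C, c2) with payoffs (15, 8).
Now find the simultaneous Nash equilibrium.
Player 1's best replies: c1→A; c2→C; c3→A.
Player 2's best replies: A→c1; B→c1; C→c1; D→c1.
Only (A, c1) has each player best-responding; Nash payoffs (15, 7).
Sequential outcome (C, c2) differs from the Nash profile (A, c1).

no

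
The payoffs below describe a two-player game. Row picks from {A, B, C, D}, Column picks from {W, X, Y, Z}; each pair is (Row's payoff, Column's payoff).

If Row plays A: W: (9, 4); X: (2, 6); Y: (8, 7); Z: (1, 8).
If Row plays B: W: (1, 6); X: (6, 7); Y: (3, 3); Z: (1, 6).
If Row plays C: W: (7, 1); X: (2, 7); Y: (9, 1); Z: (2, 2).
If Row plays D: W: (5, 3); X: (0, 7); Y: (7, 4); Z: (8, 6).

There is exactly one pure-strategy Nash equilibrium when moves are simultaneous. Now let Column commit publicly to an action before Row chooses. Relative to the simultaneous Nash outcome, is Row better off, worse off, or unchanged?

unchanged

Solve by backward induction (Column leads).
- W → Row plays A (best of 9, 1, 7, 5); Column gets 4.
- X → Row plays B (best of 2, 6, 2, 0); Column gets 7.
- Y → Row plays C (best of 8, 3, 9, 7); Column gets 1.
- Z → Row plays D (best of 1, 1, 2, 8); Column gets 6.
Maximizing over 4, 7, 1, 6, Column chooses X. Subgame-perfect outcome: (B, X) with payoffs (6, 7).
Now find the simultaneous Nash equilibrium.
Row's best replies: W→A; X→B; Y→C; Z→D.
Column's best replies: A→Z; B→X; C→X; D→X.
The unique mutual best reply is (B, X), giving (6, 7).
Row earns 6 sequentially versus 6 at the Nash outcome: unchanged.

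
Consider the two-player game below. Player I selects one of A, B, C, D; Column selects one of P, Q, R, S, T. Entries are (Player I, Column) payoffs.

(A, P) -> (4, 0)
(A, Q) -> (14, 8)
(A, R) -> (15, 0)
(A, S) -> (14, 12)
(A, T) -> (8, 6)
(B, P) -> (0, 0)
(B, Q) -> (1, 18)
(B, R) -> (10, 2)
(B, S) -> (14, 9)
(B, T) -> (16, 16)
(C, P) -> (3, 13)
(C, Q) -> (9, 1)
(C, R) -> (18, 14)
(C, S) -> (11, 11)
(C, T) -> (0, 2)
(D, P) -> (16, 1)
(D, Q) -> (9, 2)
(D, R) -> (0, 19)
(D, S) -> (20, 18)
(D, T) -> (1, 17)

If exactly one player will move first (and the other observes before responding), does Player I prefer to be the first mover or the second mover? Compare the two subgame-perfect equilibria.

second

If Player I leads: Column's best replies are A→S, B→Q, C→R, D→R; Player I's induced payoffs 14, 1, 18, 0; outcome (C, R), payoffs (18, 14).
If Column leads: Player I's best replies are P→D, Q→A, R→C, S→D, T→B; Column's induced payoffs 1, 8, 14, 18, 16; outcome (D, S), payoffs (20, 18).
Player I gets 18 moving first and 20 moving second, so Player I prefers to move second.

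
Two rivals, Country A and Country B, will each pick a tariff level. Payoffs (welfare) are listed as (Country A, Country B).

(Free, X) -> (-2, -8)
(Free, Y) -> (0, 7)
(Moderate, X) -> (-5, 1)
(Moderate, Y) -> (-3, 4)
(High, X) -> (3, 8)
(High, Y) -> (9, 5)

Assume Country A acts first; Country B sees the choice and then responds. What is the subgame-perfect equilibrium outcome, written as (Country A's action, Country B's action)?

Solve by backward induction (Country A leads).
- Free: Country B compares -8, 7 and picks Y; Country A would get 0.
- Moderate: Country B compares 1, 4 and picks Y; Country A would get -3.
- High: Country B compares 8, 5 and picks X; Country A would get 3.
Among 0, -3, 3, the best is 3 at High. Subgame-perfect outcome: (High, X) with payoffs (3, 8).

(High, X)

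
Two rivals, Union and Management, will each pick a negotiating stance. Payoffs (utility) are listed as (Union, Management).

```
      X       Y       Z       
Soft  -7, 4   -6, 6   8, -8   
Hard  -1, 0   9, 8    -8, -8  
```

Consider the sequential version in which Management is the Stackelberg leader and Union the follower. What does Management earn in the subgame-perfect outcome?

Solve by backward induction (Management leads).
- X: BR = Hard, leader payoff 0.
- Y: BR = Hard, leader payoff 8.
- Z: BR = Soft, leader payoff -8.
Management's induced payoffs are 0, 8, -8, so Management commits to Y. Subgame-perfect outcome: (Hard, Y) with payoffs (9, 8).

8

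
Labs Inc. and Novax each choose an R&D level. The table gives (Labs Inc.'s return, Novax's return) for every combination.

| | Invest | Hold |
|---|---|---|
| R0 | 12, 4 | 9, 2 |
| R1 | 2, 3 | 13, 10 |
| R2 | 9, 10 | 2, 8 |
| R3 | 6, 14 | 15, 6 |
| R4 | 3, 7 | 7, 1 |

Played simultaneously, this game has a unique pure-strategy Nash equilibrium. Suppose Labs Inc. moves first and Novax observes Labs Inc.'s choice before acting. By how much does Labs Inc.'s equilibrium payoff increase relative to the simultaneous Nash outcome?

Work backward from Novax's decision.
- R0: Novax compares 4, 2 and picks Invest; Labs Inc. would get 12.
- R1: Novax compares 3, 10 and picks Hold; Labs Inc. would get 13.
- R2: Novax compares 10, 8 and picks Invest; Labs Inc. would get 9.
- R3: Novax compares 14, 6 and picks Invest; Labs Inc. would get 6.
- R4: Novax compares 7, 1 and picks Invest; Labs Inc. would get 3.
Maximizing over 12, 13, 9, 6, 3, Labs Inc. chooses R1. Subgame-perfect outcome: (R1, Hold) with payoffs (13, 10).
For the simultaneous game, intersect best replies.
Labs Inc.'s best replies: Invest→R0; Hold→R3.
Novax's best replies: R0→Invest; R1→Hold; R2→Invest; R3→Invest; R4→Invest.
The unique mutual best reply is (R0, Invest), giving (12, 4).
Labs Inc.'s commitment gain: 13 − 12 = 1.

1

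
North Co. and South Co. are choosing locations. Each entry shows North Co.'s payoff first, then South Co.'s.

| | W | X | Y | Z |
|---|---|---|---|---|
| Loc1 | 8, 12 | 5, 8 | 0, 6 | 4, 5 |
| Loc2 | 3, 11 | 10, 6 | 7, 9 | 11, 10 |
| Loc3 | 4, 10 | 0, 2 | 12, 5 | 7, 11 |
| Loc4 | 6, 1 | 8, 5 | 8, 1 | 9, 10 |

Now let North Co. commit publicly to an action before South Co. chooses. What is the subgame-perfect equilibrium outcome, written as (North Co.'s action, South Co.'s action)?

Work backward from South Co.'s decision.
- Loc1 → South Co. plays W (best of 12, 8, 6, 5); North Co. gets 8.
- Loc2 → South Co. plays W (best of 11, 6, 9, 10); North Co. gets 3.
- Loc3 → South Co. plays Z (best of 10, 2, 5, 11); North Co. gets 7.
- Loc4 → South Co. plays Z (best of 1, 5, 1, 10); North Co. gets 9.
Among 8, 3, 7, 9, the best is 9 at Loc4. Subgame-perfect outcome: (Loc4, Z) with payoffs (9, 10).

(Loc4, Z)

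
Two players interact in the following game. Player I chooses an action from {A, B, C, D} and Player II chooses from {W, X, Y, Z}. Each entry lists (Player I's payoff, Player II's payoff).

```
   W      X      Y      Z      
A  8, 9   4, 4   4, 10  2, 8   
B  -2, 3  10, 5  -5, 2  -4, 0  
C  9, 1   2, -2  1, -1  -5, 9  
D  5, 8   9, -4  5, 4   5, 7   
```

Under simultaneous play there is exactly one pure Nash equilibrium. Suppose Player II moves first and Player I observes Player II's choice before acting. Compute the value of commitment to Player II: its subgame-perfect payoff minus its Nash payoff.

2

Work backward from Player I's decision.
- W: Player I compares 8, -2, 9, 5 and picks C; Player II would get 1.
- X: Player I compares 4, 10, 2, 9 and picks B; Player II would get 5.
- Y: Player I compares 4, -5, 1, 5 and picks D; Player II would get 4.
- Z: Player I compares 2, -4, -5, 5 and picks D; Player II would get 7.
Maximizing over 1, 5, 4, 7, Player II chooses Z. Subgame-perfect outcome: (D, Z) with payoffs (5, 7).
For the simultaneous game, intersect best replies.
Player I's best replies: W→C; X→B; Y→D; Z→D.
Player II's best replies: A→Y; B→X; C→Z; D→W.
The unique mutual best reply is (B, X), giving (10, 5).
Player II's commitment gain: 7 − 5 = 2.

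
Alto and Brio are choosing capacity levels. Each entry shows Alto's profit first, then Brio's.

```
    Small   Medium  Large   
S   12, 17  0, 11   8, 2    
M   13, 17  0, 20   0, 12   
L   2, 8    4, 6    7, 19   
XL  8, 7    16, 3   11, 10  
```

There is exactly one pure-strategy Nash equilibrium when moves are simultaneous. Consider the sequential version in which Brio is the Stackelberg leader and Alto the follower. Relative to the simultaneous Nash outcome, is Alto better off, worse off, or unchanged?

Work backward from Alto's decision.
- Small: BR = M, leader payoff 17.
- Medium: BR = XL, leader payoff 3.
- Large: BR = XL, leader payoff 10.
Among 17, 3, 10, the best is 17 at Small. Subgame-perfect outcome: (M, Small) with payoffs (13, 17).
For the simultaneous game, intersect best replies.
Alto's best replies: Small→M; Medium→XL; Large→XL.
Brio's best replies: S→Small; M→Medium; L→Large; XL→Large.
Only (XL, Large) has each player best-responding; Nash payoffs (11, 10).
Alto earns 13 sequentially versus 11 at the Nash outcome: better off.

better off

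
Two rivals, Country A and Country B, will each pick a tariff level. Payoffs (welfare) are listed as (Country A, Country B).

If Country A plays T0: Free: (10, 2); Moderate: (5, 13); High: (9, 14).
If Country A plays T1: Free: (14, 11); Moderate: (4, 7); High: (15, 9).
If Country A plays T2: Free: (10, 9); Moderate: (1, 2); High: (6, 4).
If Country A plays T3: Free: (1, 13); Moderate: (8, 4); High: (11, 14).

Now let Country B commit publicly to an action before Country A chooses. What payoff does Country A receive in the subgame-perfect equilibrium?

14

Country A best-responds to each possible Country B move:
- Free: Country A compares 10, 14, 10, 1 and picks T1; Country B would get 11.
- Moderate: Country A compares 5, 4, 1, 8 and picks T3; Country B would get 4.
- High: Country A compares 9, 15, 6, 11 and picks T1; Country B would get 9.
Among 11, 4, 9, the best is 11 at Free. Subgame-perfect outcome: (T1, Free) with payoffs (14, 11).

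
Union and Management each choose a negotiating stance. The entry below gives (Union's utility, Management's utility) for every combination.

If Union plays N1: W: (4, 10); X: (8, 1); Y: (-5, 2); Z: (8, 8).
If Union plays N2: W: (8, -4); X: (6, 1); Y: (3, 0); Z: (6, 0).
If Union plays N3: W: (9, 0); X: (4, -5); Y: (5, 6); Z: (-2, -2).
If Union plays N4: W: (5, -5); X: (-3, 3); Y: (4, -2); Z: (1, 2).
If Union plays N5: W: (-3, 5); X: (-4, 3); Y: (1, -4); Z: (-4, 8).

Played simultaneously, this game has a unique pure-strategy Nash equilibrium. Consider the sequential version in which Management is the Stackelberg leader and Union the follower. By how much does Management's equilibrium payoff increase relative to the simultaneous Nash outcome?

2

Union best-responds to each possible Management move:
- W: BR = N3, leader payoff 0.
- X: BR = N1, leader payoff 1.
- Y: BR = N3, leader payoff 6.
- Z: BR = N1, leader payoff 8.
Among 0, 1, 6, 8, the best is 8 at Z. Subgame-perfect outcome: (N1, Z) with payoffs (8, 8).
For the simultaneous game, intersect best replies.
Union's best replies: W→N3; X→N1; Y→N3; Z→N1.
Management's best replies: N1→W; N2→X; N3→Y; N4→X; N5→Z.
Only (N3, Y) has each player best-responding; Nash payoffs (5, 6).
Management's commitment gain: 8 − 6 = 2.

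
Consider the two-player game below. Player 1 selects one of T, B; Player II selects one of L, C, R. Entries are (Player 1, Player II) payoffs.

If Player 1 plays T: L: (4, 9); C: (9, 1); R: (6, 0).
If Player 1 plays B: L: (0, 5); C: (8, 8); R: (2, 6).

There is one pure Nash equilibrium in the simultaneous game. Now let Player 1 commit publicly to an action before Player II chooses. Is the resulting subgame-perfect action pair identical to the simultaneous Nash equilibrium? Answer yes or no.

no

Backward induction with Player 1 moving first.
- T: BR = L, leader payoff 4.
- B: BR = C, leader payoff 8.
Maximizing over 4, 8, Player 1 chooses B. Subgame-perfect outcome: (B, C) with payoffs (8, 8).
For the simultaneous game, intersect best replies.
Player 1's best replies: L→T; C→T; R→T.
Player II's best replies: T→L; B→C.
The unique mutual best reply is (T, L), giving (4, 9).
Sequential outcome (B, C) differs from the Nash profile (T, L).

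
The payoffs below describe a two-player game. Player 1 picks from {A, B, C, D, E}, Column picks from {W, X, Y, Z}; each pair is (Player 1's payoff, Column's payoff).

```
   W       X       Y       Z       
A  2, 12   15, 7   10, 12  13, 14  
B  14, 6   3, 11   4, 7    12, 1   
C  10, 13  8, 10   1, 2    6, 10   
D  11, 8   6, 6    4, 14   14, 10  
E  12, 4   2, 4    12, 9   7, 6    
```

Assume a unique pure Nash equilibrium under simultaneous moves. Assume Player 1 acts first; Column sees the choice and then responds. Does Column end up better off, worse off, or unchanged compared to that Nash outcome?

Solve by backward induction (Player 1 leads).
- A: BR = Z, leader payoff 13.
- B: BR = X, leader payoff 3.
- C: BR = W, leader payoff 10.
- D: BR = Y, leader payoff 4.
- E: BR = Y, leader payoff 12.
Among 13, 3, 10, 4, 12, the best is 13 at A. Subgame-perfect outcome: (A, Z) with payoffs (13, 14).
Under simultaneous play:
Player 1's best replies: W→B; X→A; Y→E; Z→D.
Column's best replies: A→Z; B→X; C→W; D→Y; E→Y.
The unique mutual best reply is (E, Y), giving (12, 9).
Column earns 14 sequentially versus 9 at the Nash outcome: better off.

better off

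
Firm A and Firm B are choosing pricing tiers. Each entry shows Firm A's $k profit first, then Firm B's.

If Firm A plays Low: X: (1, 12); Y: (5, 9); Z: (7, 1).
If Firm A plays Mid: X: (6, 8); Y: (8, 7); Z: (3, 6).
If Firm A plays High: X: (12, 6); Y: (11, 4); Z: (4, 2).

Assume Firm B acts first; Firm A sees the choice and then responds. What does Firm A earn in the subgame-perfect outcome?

Firm A best-responds to each possible Firm B move:
- X: BR = High, leader payoff 6.
- Y: BR = High, leader payoff 4.
- Z: BR = Low, leader payoff 1.
Among 6, 4, 1, the best is 6 at X. Subgame-perfect outcome: (High, X) with payoffs (12, 6).

12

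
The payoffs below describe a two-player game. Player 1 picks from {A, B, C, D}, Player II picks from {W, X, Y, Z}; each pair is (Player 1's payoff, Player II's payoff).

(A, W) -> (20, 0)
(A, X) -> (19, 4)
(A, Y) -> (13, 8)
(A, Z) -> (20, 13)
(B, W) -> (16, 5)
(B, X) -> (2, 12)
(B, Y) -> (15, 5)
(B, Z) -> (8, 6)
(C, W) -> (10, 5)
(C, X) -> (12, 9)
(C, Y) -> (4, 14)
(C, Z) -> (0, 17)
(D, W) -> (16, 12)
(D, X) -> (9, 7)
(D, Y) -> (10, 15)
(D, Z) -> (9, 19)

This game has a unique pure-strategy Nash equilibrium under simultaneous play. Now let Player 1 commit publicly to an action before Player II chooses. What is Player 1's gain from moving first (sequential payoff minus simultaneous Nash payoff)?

0

Work backward from Player II's decision.
- A: BR = Z, leader payoff 20.
- B: BR = X, leader payoff 2.
- C: BR = Z, leader payoff 0.
- D: BR = Z, leader payoff 9.
Among 20, 2, 0, 9, the best is 20 at A. Subgame-perfect outcome: (A, Z) with payoffs (20, 13).
Under simultaneous play:
Player 1's best replies: W→A; X→A; Y→B; Z→A.
Player II's best replies: A→Z; B→X; C→Z; D→Z.
The unique mutual best reply is (A, Z), giving (20, 13).
Player 1's commitment gain: 20 − 20 = 0.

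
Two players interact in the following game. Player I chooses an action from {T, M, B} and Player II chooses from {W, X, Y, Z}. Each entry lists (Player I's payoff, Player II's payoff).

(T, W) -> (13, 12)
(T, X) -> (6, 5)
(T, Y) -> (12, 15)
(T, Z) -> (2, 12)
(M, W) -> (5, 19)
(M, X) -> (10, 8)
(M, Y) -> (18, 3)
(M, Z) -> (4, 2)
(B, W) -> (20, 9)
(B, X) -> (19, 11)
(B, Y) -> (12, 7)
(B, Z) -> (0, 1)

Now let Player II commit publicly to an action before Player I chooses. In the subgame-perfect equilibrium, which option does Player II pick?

Player I best-responds to each possible Player II move:
- W: BR = B, leader payoff 9.
- X: BR = B, leader payoff 11.
- Y: BR = M, leader payoff 3.
- Z: BR = M, leader payoff 2.
Maximizing over 9, 11, 3, 2, Player II chooses X. Subgame-perfect outcome: (B, X) with payoffs (19, 11).

X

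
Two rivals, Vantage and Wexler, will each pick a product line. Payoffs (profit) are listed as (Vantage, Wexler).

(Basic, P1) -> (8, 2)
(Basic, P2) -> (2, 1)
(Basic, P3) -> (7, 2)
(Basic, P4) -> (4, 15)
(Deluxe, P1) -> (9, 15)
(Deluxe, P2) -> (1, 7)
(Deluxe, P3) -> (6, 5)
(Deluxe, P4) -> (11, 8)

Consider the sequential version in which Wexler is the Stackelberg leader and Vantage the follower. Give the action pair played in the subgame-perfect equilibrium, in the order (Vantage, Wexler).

(Deluxe, P1)

Solve by backward induction (Wexler leads).
- P1: Vantage compares 8, 9 and picks Deluxe; Wexler would get 15.
- P2: Vantage compares 2, 1 and picks Basic; Wexler would get 1.
- P3: Vantage compares 7, 6 and picks Basic; Wexler would get 2.
- P4: Vantage compares 4, 11 and picks Deluxe; Wexler would get 8.
Wexler's induced payoffs are 15, 1, 2, 8, so Wexler commits to P1. Subgame-perfect outcome: (Deluxe, P1) with payoffs (9, 15).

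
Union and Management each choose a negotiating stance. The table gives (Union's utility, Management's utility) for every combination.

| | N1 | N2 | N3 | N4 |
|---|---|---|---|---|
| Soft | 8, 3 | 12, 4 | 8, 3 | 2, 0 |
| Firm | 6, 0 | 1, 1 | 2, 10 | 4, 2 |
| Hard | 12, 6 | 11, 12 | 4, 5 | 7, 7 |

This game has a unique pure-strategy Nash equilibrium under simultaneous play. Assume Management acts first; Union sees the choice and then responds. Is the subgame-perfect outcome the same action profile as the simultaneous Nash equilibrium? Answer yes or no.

Solve by backward induction (Management leads).
- N1: BR = Hard, leader payoff 6.
- N2: BR = Soft, leader payoff 4.
- N3: BR = Soft, leader payoff 3.
- N4: BR = Hard, leader payoff 7.
Management's induced payoffs are 6, 4, 3, 7, so Management commits to N4. Subgame-perfect outcome: (Hard, N4) with payoffs (7, 7).
For the simultaneous game, intersect best replies.
Union's best replies: N1→Hard; N2→Soft; N3→Soft; N4→Hard.
Management's best replies: Soft→N2; Firm→N3; Hard→N2.
The unique mutual best reply is (Soft, N2), giving (12, 4).
Sequential outcome (Hard, N4) differs from the Nash profile (Soft, N2).

no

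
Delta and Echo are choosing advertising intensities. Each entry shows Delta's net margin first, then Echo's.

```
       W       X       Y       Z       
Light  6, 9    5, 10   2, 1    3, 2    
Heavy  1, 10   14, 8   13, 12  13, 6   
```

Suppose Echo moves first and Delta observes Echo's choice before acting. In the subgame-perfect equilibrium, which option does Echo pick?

Solve by backward induction (Echo leads).
- W → Delta plays Light (best of 6, 1); Echo gets 9.
- X → Delta plays Heavy (best of 5, 14); Echo gets 8.
- Y → Delta plays Heavy (best of 2, 13); Echo gets 12.
- Z → Delta plays Heavy (best of 3, 13); Echo gets 6.
Echo's induced payoffs are 9, 8, 12, 6, so Echo commits to Y. Subgame-perfect outcome: (Heavy, Y) with payoffs (13, 12).

Y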